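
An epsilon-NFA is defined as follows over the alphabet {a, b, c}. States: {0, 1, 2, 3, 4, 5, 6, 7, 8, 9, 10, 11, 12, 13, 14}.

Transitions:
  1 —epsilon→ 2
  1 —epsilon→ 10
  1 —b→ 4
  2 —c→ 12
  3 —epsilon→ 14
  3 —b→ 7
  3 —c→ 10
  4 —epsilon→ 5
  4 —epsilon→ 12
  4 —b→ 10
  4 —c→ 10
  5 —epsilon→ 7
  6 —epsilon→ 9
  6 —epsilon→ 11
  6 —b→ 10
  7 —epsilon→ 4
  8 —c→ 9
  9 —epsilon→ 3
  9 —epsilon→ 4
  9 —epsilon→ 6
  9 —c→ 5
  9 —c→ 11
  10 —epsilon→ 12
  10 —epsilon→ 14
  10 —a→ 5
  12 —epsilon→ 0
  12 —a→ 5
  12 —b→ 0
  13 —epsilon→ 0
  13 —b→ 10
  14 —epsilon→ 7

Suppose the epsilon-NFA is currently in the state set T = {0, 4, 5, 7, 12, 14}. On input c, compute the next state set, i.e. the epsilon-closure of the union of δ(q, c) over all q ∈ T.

{0, 4, 5, 7, 10, 12, 14}

4 on c → {10}.
No c-transition from 0, 5, 7, 12, 14.
Union after reading c: {10}.
Now take the epsilon-closure:
From 10 via epsilon: add 12, 14.
From 12 via epsilon: add 0.
From 14 via epsilon: add 7.
From 7 via epsilon: add 4.
From 4 via epsilon: add 5.
No new states can be added; the closed set is {0, 4, 5, 7, 10, 12, 14}.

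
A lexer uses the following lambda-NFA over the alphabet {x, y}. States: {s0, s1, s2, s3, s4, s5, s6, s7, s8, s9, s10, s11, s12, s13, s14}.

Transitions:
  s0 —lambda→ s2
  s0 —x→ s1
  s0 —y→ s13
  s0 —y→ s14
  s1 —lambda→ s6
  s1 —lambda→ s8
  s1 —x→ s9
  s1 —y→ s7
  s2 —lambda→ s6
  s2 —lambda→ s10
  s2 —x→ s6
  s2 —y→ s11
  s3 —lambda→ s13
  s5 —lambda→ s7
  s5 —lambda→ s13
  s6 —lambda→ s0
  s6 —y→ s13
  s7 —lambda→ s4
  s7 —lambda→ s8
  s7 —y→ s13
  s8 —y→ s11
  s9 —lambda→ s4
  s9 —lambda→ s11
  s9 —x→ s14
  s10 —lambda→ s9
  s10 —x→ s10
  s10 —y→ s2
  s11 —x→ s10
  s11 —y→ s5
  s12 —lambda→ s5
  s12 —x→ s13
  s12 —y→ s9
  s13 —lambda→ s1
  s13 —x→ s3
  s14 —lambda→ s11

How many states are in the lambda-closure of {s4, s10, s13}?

10

Start with {s4, s10, s13}.
From s10 via lambda: add s9.
From s13 via lambda: add s1.
From s1 via lambda: add s6, s8.
From s9 via lambda: add s11.
From s6 via lambda: add s0.
From s0 via lambda: add s2.
lambda-closure = {s0, s1, s2, s4, s6, s8, s9, s10, s11, s13}, which has 10 states.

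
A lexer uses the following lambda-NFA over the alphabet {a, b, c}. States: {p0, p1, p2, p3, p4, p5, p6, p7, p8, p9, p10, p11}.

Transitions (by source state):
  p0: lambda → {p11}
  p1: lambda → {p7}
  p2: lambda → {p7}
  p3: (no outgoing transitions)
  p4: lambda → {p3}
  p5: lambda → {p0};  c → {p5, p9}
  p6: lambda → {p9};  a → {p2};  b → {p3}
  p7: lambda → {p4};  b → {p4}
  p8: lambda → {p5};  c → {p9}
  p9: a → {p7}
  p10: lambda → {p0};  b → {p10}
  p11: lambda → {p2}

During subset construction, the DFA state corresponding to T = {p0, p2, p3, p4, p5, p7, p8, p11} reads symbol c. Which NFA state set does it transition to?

{p0, p2, p3, p4, p5, p7, p9, p11}

p5 on c → {p5, p9}.
p8 on c → {p9}.
No c-transition from p0, p2, p3, p4, p7, p11.
Union after reading c: {p5, p9}.
Now take the lambda-closure:
From p5 via lambda: add p0.
From p0 via lambda: add p11.
From p11 via lambda: add p2.
From p2 via lambda: add p7.
From p7 via lambda: add p4.
From p4 via lambda: add p3.
No new states can be added; the closed set is {p0, p2, p3, p4, p5, p7, p9, p11}.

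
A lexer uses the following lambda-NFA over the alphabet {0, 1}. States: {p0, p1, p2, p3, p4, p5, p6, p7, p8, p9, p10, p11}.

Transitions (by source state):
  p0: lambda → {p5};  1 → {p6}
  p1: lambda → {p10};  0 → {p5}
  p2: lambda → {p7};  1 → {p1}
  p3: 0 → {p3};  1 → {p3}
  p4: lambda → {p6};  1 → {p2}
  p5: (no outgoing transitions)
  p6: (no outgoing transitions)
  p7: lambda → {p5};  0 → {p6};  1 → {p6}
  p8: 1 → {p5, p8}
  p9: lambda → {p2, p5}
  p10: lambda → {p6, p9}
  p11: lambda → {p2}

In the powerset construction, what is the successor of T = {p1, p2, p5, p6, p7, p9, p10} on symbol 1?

p2 on 1 → {p1}.
p7 on 1 → {p6}.
No 1-transition from p1, p5, p6, p9, p10.
Union after reading 1: {p1, p6}.
Now take the lambda-closure:
From p1 via lambda: add p10.
From p10 via lambda: add p9.
From p9 via lambda: add p2, p5.
From p2 via lambda: add p7.
No new states can be added; the closed set is {p1, p2, p5, p6, p7, p9, p10}.

{p1, p2, p5, p6, p7, p9, p10}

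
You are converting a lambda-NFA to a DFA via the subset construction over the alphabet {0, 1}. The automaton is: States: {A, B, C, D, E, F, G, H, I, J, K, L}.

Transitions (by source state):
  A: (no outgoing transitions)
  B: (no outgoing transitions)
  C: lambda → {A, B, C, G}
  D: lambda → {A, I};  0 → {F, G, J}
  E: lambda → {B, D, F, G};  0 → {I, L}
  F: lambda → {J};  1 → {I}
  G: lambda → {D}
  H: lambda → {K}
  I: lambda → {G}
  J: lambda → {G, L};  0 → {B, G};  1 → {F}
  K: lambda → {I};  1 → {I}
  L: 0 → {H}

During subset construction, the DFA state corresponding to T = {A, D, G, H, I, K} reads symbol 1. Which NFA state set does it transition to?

{A, D, G, I}

K on 1 → {I}.
No 1-transition from A, D, G, H, I.
Union after reading 1: {I}.
Now take the lambda-closure:
From I via lambda: add G.
From G via lambda: add D.
From D via lambda: add A.
No new states can be added; the closed set is {A, D, G, I}.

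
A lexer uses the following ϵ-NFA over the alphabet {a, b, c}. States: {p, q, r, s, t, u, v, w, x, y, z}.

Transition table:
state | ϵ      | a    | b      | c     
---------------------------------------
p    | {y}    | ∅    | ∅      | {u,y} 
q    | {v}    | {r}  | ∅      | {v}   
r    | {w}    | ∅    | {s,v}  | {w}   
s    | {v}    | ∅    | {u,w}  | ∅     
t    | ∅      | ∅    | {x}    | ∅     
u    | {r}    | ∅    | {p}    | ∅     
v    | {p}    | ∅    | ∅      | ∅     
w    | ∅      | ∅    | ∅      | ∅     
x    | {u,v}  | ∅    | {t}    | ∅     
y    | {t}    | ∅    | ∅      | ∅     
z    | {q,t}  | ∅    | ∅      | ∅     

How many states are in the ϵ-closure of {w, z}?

7

Start with {w, z}.
From z via ϵ: add q, t.
From q via ϵ: add v.
From v via ϵ: add p.
From p via ϵ: add y.
ϵ-closure = {p, q, t, v, w, y, z}, which has 7 states.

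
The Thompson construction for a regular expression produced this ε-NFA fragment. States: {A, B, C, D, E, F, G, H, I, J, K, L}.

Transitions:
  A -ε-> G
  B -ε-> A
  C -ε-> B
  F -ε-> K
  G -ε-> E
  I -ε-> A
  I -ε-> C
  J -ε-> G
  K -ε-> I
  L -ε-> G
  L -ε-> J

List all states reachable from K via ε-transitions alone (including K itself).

Start with {K}.
From K via ε: add I.
From I via ε: add A, C.
From A via ε: add G.
From C via ε: add B.
From G via ε: add E.
No new states can be added; the closed set is {A, B, C, E, G, I, K}.

{A, B, C, E, G, I, K}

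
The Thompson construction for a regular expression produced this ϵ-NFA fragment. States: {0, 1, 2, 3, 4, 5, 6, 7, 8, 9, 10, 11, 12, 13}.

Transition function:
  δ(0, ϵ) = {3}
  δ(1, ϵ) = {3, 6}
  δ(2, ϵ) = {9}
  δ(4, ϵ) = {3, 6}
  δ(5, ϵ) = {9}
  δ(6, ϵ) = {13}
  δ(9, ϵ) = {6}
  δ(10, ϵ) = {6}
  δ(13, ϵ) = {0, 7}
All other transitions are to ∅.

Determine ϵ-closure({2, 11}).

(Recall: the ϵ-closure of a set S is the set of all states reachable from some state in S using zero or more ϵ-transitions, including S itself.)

Start with {2, 11}.
From 2 via ϵ: add 9.
From 9 via ϵ: add 6.
From 6 via ϵ: add 13.
From 13 via ϵ: add 0, 7.
From 0 via ϵ: add 3.
No new states can be added; the closed set is {0, 2, 3, 6, 7, 9, 11, 13}.

{0, 2, 3, 6, 7, 9, 11, 13}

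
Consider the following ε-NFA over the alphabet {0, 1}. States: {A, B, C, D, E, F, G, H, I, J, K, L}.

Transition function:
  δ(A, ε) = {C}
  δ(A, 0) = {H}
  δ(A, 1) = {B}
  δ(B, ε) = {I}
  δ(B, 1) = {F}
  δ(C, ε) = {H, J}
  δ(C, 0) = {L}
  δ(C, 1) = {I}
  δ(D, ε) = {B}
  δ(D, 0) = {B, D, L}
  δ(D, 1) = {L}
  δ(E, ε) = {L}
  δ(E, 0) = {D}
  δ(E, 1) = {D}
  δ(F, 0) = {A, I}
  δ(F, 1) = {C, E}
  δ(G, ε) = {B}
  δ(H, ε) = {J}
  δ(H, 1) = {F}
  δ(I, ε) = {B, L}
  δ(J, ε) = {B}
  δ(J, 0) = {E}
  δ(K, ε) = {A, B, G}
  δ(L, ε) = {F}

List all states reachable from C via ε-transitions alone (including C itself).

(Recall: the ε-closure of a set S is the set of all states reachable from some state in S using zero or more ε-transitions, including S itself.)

Start with {C}.
From C via ε: add H, J.
From J via ε: add B.
From B via ε: add I.
From I via ε: add L.
From L via ε: add F.
No new states can be added; the closed set is {B, C, F, H, I, J, L}.

{B, C, F, H, I, J, L}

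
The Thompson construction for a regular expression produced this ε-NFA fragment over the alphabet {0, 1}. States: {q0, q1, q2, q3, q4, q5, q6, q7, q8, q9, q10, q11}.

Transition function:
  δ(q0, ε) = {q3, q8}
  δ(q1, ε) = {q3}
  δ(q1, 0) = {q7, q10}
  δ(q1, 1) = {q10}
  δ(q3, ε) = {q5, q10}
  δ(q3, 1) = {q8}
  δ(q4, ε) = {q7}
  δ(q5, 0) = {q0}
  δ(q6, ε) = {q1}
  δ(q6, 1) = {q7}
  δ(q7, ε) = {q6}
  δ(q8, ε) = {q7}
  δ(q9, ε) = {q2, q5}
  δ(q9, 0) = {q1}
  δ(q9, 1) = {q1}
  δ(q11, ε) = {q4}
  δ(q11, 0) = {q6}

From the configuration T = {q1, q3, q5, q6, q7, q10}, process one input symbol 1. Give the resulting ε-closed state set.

{q1, q3, q5, q6, q7, q8, q10}

q1 on 1 → {q10}.
q3 on 1 → {q8}.
q6 on 1 → {q7}.
No 1-transition from q5, q7, q10.
Union after reading 1: {q7, q8, q10}.
Now take the ε-closure:
From q7 via ε: add q6.
From q6 via ε: add q1.
From q1 via ε: add q3.
From q3 via ε: add q5.
No new states can be added; the closed set is {q1, q3, q5, q6, q7, q8, q10}.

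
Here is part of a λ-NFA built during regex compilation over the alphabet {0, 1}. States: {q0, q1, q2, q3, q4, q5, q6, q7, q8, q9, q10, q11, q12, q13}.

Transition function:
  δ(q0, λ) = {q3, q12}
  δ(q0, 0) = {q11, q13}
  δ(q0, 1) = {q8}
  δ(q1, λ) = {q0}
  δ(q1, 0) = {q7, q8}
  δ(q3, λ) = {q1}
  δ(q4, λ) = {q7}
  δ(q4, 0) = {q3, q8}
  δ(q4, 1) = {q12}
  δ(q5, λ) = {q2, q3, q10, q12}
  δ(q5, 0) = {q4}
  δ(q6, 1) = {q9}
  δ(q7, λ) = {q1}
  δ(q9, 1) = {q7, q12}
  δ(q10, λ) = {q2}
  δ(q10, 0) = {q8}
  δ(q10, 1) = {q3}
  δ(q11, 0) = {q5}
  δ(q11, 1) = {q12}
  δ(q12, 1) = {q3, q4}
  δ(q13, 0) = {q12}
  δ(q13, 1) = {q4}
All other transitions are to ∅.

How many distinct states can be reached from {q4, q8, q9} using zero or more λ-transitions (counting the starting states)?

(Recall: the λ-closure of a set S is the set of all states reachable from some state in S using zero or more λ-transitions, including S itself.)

Start with {q4, q8, q9}.
From q4 via λ: add q7.
From q7 via λ: add q1.
From q1 via λ: add q0.
From q0 via λ: add q3, q12.
λ-closure = {q0, q1, q3, q4, q7, q8, q9, q12}, which has 8 states.

8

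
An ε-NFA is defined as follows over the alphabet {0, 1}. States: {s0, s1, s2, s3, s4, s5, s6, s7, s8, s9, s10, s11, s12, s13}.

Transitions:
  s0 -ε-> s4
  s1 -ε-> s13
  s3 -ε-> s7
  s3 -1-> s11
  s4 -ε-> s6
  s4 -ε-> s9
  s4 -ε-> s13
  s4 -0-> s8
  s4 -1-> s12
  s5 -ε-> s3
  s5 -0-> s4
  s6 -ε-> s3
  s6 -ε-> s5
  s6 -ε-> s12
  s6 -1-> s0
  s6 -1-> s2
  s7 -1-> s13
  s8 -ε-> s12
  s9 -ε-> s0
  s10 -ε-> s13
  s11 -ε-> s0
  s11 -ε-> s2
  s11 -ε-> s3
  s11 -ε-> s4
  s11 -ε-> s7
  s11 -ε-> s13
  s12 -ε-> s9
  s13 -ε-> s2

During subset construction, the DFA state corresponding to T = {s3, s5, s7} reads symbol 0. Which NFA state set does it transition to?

{s0, s2, s3, s4, s5, s6, s7, s9, s12, s13}

s5 on 0 → {s4}.
No 0-transition from s3, s7.
Union after reading 0: {s4}.
Now take the ε-closure:
From s4 via ε: add s6, s9, s13.
From s6 via ε: add s3, s5, s12.
From s9 via ε: add s0.
From s13 via ε: add s2.
From s3 via ε: add s7.
No new states can be added; the closed set is {s0, s2, s3, s4, s5, s6, s7, s9, s12, s13}.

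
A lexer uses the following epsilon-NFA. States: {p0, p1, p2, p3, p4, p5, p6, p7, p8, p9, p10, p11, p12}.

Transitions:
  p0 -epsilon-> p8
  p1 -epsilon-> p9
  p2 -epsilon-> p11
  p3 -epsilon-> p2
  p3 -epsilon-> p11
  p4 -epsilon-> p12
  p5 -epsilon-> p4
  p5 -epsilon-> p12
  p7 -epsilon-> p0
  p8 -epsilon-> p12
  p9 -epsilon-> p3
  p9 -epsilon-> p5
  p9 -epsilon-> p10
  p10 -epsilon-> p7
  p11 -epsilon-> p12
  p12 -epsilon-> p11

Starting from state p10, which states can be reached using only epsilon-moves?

Start with {p10}.
From p10 via epsilon: add p7.
From p7 via epsilon: add p0.
From p0 via epsilon: add p8.
From p8 via epsilon: add p12.
From p12 via epsilon: add p11.
No new states can be added; the closed set is {p0, p7, p8, p10, p11, p12}.

{p0, p7, p8, p10, p11, p12}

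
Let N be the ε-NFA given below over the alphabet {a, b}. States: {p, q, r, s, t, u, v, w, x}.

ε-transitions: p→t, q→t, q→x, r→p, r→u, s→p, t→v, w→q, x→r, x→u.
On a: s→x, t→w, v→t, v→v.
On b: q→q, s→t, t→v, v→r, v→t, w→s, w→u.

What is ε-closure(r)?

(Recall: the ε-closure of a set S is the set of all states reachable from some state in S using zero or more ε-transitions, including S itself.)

Start with {r}.
From r via ε: add p, u.
From p via ε: add t.
From t via ε: add v.
No new states can be added; the closed set is {p, r, t, u, v}.

{p, r, t, u, v}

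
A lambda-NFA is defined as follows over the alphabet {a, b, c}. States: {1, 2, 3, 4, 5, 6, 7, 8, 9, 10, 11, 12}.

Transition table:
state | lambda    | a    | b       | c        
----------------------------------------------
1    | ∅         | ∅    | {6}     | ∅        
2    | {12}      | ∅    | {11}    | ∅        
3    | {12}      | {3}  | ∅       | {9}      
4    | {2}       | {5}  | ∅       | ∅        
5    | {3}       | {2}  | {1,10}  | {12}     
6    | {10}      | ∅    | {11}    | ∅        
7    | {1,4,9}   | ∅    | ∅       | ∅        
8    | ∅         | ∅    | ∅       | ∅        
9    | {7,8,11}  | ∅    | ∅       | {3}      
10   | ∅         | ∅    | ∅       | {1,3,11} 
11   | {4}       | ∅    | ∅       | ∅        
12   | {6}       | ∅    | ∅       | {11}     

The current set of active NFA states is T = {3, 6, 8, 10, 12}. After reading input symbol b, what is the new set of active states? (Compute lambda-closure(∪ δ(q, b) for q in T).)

{2, 4, 6, 10, 11, 12}

6 on b → {11}.
No b-transition from 3, 8, 10, 12.
Union after reading b: {11}.
Now take the lambda-closure:
From 11 via lambda: add 4.
From 4 via lambda: add 2.
From 2 via lambda: add 12.
From 12 via lambda: add 6.
From 6 via lambda: add 10.
No new states can be added; the closed set is {2, 4, 6, 10, 11, 12}.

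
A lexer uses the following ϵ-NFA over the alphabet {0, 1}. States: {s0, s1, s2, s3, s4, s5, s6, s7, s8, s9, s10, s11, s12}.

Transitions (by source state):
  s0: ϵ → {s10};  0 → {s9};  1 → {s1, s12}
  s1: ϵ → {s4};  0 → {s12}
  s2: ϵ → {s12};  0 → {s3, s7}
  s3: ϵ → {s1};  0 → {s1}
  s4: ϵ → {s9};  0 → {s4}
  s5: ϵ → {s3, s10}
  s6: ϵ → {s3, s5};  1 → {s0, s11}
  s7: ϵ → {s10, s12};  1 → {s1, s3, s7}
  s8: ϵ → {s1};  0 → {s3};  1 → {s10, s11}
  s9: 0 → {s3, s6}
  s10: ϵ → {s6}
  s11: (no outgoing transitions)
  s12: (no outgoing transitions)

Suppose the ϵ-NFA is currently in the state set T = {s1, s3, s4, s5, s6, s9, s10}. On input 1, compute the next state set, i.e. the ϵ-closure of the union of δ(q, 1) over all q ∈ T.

s6 on 1 → {s0, s11}.
No 1-transition from s1, s3, s4, s5, s9, s10.
Union after reading 1: {s0, s11}.
Now take the ϵ-closure:
From s0 via ϵ: add s10.
From s10 via ϵ: add s6.
From s6 via ϵ: add s3, s5.
From s3 via ϵ: add s1.
From s1 via ϵ: add s4.
From s4 via ϵ: add s9.
No new states can be added; the closed set is {s0, s1, s3, s4, s5, s6, s9, s10, s11}.

{s0, s1, s3, s4, s5, s6, s9, s10, s11}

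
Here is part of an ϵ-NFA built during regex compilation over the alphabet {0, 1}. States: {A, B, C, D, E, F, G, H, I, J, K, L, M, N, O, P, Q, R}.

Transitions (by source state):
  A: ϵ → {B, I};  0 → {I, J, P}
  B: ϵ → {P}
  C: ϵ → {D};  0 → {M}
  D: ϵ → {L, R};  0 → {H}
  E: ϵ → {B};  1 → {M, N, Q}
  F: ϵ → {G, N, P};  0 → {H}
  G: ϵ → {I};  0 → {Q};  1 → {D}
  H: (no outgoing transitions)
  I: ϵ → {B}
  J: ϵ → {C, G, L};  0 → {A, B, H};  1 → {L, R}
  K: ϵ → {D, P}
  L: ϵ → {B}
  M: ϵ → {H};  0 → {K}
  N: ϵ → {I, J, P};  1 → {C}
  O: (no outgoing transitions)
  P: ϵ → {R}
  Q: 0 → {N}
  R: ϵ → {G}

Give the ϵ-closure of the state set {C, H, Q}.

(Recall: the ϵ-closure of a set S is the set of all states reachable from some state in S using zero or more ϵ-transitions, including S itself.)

Start with {C, H, Q}.
From C via ϵ: add D.
From D via ϵ: add L, R.
From L via ϵ: add B.
From R via ϵ: add G.
From B via ϵ: add P.
From G via ϵ: add I.
No new states can be added; the closed set is {B, C, D, G, H, I, L, P, Q, R}.

{B, C, D, G, H, I, L, P, Q, R}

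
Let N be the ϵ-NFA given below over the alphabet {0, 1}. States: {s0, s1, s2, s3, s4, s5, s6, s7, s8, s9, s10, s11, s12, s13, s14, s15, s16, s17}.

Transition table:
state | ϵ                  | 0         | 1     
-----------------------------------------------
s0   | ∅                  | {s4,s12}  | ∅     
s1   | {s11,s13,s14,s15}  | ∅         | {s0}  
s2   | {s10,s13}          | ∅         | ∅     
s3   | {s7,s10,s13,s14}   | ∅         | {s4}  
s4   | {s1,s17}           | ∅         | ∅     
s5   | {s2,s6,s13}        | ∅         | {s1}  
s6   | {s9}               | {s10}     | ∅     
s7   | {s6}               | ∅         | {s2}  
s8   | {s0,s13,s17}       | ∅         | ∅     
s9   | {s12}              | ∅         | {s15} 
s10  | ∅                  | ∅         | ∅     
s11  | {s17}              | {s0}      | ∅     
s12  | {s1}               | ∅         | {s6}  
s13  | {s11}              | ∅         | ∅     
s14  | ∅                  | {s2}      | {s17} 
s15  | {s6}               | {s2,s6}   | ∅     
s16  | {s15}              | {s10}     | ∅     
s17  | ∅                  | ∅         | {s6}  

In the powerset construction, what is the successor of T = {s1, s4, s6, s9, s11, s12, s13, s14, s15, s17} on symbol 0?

{s0, s1, s2, s6, s9, s10, s11, s12, s13, s14, s15, s17}

s6 on 0 → {s10}.
s11 on 0 → {s0}.
s14 on 0 → {s2}.
s15 on 0 → {s2, s6}.
No 0-transition from s1, s4, s9, s12, s13, s17.
Union after reading 0: {s0, s2, s6, s10}.
Now take the ϵ-closure:
From s2 via ϵ: add s13.
From s6 via ϵ: add s9.
From s9 via ϵ: add s12.
From s13 via ϵ: add s11.
From s11 via ϵ: add s17.
From s12 via ϵ: add s1.
From s1 via ϵ: add s14, s15.
No new states can be added; the closed set is {s0, s1, s2, s6, s9, s10, s11, s12, s13, s14, s15, s17}.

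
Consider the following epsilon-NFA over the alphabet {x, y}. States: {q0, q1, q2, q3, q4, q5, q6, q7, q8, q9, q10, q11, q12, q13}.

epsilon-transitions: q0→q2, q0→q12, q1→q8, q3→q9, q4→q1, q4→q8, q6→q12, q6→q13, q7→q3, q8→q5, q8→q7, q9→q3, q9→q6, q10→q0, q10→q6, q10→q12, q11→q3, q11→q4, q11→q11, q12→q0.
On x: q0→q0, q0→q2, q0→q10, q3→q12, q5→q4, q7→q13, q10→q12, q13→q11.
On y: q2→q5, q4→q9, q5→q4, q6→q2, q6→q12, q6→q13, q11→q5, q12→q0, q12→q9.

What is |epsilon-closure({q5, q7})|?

9

Start with {q5, q7}.
From q7 via epsilon: add q3.
From q3 via epsilon: add q9.
From q9 via epsilon: add q6.
From q6 via epsilon: add q12, q13.
From q12 via epsilon: add q0.
From q0 via epsilon: add q2.
epsilon-closure = {q0, q2, q3, q5, q6, q7, q9, q12, q13}, which has 9 states.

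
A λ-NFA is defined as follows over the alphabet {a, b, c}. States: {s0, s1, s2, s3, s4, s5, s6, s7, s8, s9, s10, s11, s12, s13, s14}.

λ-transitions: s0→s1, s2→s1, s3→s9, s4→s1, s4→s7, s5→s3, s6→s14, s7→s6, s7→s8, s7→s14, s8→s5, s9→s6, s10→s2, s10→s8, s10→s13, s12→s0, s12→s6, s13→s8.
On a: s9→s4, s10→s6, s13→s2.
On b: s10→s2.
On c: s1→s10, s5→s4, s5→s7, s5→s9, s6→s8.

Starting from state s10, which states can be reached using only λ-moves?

Start with {s10}.
From s10 via λ: add s2, s8, s13.
From s2 via λ: add s1.
From s8 via λ: add s5.
From s5 via λ: add s3.
From s3 via λ: add s9.
From s9 via λ: add s6.
From s6 via λ: add s14.
No new states can be added; the closed set is {s1, s2, s3, s5, s6, s8, s9, s10, s13, s14}.

{s1, s2, s3, s5, s6, s8, s9, s10, s13, s14}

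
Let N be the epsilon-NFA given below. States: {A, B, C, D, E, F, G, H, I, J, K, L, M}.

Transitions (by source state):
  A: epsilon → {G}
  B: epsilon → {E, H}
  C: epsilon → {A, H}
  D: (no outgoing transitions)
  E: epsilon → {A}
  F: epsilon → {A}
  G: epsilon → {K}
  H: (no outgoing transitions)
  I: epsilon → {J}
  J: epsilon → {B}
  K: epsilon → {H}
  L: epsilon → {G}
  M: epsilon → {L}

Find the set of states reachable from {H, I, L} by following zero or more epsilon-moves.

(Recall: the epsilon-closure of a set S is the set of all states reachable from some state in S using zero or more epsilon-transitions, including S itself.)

{A, B, E, G, H, I, J, K, L}

Start with {H, I, L}.
From I via epsilon: add J.
From L via epsilon: add G.
From G via epsilon: add K.
From J via epsilon: add B.
From B via epsilon: add E.
From E via epsilon: add A.
No new states can be added; the closed set is {A, B, E, G, H, I, J, K, L}.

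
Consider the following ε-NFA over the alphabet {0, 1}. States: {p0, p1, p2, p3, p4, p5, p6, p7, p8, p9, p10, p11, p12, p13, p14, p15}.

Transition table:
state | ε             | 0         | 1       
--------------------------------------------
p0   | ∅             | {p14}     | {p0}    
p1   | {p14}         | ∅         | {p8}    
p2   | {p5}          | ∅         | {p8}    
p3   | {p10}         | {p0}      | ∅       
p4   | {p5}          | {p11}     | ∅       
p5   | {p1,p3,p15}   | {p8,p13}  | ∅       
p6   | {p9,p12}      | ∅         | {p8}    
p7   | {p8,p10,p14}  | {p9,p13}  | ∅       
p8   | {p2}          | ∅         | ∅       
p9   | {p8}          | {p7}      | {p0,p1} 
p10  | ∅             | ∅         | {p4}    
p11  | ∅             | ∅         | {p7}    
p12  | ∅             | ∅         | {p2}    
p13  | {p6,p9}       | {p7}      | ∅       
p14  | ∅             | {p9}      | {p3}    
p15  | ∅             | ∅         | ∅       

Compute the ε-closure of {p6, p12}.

{p1, p2, p3, p5, p6, p8, p9, p10, p12, p14, p15}

Start with {p6, p12}.
From p6 via ε: add p9.
From p9 via ε: add p8.
From p8 via ε: add p2.
From p2 via ε: add p5.
From p5 via ε: add p1, p3, p15.
From p1 via ε: add p14.
From p3 via ε: add p10.
No new states can be added; the closed set is {p1, p2, p3, p5, p6, p8, p9, p10, p12, p14, p15}.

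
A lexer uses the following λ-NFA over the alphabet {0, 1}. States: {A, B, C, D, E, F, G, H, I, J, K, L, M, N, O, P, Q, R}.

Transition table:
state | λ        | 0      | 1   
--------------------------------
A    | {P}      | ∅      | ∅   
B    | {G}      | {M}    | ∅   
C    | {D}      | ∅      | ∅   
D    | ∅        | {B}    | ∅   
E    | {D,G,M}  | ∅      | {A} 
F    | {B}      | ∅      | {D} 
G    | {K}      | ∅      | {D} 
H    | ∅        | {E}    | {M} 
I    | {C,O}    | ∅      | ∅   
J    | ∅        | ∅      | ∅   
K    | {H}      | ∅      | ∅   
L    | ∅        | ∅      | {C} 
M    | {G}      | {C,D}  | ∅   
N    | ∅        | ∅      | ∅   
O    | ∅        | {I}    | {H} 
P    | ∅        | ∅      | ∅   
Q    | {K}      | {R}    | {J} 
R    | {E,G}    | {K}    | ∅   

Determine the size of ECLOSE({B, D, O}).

6

Start with {B, D, O}.
From B via λ: add G.
From G via λ: add K.
From K via λ: add H.
λ-closure = {B, D, G, H, K, O}, which has 6 states.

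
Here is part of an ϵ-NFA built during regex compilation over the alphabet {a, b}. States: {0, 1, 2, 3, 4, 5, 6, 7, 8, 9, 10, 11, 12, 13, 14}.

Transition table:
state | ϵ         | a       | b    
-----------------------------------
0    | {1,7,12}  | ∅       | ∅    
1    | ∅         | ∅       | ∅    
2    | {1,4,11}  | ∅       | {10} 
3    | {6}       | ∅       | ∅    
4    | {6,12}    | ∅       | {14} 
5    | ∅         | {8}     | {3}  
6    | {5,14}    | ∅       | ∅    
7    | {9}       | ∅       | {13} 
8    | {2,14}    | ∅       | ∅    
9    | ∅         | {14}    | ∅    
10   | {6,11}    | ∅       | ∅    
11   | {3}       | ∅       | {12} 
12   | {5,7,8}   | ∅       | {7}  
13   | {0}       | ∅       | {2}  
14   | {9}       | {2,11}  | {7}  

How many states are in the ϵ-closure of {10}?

7

Start with {10}.
From 10 via ϵ: add 6, 11.
From 6 via ϵ: add 5, 14.
From 11 via ϵ: add 3.
From 14 via ϵ: add 9.
ϵ-closure = {3, 5, 6, 9, 10, 11, 14}, which has 7 states.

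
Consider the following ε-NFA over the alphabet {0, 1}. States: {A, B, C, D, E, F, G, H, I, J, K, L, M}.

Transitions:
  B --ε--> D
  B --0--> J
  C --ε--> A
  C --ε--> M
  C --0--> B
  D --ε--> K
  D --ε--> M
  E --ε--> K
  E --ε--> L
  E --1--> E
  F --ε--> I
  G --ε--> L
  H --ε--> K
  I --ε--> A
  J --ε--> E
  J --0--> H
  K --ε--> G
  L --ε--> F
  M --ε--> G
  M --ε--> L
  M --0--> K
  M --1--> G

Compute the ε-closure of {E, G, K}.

Start with {E, G, K}.
From E via ε: add L.
From L via ε: add F.
From F via ε: add I.
From I via ε: add A.
No new states can be added; the closed set is {A, E, F, G, I, K, L}.

{A, E, F, G, I, K, L}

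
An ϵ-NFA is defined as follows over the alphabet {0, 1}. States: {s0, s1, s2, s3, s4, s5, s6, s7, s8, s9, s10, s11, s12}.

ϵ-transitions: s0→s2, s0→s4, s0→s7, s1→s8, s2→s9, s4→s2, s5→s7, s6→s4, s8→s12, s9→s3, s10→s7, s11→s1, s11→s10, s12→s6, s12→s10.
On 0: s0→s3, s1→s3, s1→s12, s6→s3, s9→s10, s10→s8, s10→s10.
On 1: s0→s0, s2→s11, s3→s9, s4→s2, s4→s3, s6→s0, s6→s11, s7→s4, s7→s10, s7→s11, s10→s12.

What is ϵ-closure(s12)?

Start with {s12}.
From s12 via ϵ: add s6, s10.
From s6 via ϵ: add s4.
From s10 via ϵ: add s7.
From s4 via ϵ: add s2.
From s2 via ϵ: add s9.
From s9 via ϵ: add s3.
No new states can be added; the closed set is {s2, s3, s4, s6, s7, s9, s10, s12}.

{s2, s3, s4, s6, s7, s9, s10, s12}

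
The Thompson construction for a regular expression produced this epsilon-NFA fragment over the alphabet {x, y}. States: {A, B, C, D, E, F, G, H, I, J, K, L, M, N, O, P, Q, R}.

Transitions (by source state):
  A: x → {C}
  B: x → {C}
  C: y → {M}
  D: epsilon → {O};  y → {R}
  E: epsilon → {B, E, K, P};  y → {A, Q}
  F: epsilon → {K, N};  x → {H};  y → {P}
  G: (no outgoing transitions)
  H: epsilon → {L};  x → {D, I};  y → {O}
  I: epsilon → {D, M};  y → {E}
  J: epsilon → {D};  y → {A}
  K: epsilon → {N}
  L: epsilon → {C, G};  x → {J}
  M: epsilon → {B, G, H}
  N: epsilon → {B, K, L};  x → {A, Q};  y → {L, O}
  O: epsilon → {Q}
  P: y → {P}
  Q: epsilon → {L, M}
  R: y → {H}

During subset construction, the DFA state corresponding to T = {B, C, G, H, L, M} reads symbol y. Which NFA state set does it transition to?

C on y → {M}.
H on y → {O}.
No y-transition from B, G, L, M.
Union after reading y: {M, O}.
Now take the epsilon-closure:
From M via epsilon: add B, G, H.
From O via epsilon: add Q.
From H via epsilon: add L.
From L via epsilon: add C.
No new states can be added; the closed set is {B, C, G, H, L, M, O, Q}.

{B, C, G, H, L, M, O, Q}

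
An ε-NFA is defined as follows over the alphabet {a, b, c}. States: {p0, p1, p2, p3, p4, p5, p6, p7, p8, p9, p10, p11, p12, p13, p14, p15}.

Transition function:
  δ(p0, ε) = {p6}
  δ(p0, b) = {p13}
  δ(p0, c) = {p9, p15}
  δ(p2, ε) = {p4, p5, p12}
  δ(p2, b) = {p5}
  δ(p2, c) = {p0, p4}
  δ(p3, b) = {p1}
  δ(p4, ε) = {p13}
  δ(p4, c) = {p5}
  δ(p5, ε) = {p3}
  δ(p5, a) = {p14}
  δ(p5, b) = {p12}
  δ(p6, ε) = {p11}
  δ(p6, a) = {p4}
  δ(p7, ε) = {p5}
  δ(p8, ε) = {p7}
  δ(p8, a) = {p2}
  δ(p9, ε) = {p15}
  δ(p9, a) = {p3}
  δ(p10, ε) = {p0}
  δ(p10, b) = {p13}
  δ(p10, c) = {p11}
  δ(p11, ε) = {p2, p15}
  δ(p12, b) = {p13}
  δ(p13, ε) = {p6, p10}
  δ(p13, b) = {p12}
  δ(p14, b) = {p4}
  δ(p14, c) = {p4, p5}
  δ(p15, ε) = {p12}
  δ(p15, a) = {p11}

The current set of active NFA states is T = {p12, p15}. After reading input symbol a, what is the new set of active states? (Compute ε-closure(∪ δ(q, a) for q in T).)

p15 on a → {p11}.
No a-transition from p12.
Union after reading a: {p11}.
Now take the ε-closure:
From p11 via ε: add p2, p15.
From p2 via ε: add p4, p5, p12.
From p4 via ε: add p13.
From p5 via ε: add p3.
From p13 via ε: add p6, p10.
From p10 via ε: add p0.
No new states can be added; the closed set is {p0, p2, p3, p4, p5, p6, p10, p11, p12, p13, p15}.

{p0, p2, p3, p4, p5, p6, p10, p11, p12, p13, p15}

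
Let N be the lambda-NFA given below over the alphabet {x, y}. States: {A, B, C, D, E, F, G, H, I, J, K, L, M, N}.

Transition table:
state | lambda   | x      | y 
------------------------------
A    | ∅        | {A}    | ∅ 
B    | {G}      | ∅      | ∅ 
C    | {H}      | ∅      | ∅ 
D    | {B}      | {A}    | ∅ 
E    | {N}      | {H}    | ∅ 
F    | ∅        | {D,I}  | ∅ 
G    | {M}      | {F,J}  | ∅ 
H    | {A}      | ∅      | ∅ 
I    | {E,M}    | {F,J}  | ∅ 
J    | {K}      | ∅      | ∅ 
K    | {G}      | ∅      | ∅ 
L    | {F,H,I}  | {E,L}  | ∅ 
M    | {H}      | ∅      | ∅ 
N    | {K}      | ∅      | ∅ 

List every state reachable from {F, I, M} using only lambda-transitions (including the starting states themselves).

Start with {F, I, M}.
From I via lambda: add E.
From M via lambda: add H.
From E via lambda: add N.
From H via lambda: add A.
From N via lambda: add K.
From K via lambda: add G.
No new states can be added; the closed set is {A, E, F, G, H, I, K, M, N}.

{A, E, F, G, H, I, K, M, N}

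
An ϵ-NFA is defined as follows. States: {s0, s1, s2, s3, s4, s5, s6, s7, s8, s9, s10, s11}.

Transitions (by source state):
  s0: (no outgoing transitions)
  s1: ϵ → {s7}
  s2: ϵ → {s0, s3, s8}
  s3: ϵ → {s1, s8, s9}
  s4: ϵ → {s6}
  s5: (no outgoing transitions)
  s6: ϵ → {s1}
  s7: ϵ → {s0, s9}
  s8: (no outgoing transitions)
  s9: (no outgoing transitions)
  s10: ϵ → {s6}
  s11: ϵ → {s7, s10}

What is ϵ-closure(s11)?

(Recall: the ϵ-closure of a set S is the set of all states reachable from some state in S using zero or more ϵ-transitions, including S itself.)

Start with {s11}.
From s11 via ϵ: add s7, s10.
From s7 via ϵ: add s0, s9.
From s10 via ϵ: add s6.
From s6 via ϵ: add s1.
No new states can be added; the closed set is {s0, s1, s6, s7, s9, s10, s11}.

{s0, s1, s6, s7, s9, s10, s11}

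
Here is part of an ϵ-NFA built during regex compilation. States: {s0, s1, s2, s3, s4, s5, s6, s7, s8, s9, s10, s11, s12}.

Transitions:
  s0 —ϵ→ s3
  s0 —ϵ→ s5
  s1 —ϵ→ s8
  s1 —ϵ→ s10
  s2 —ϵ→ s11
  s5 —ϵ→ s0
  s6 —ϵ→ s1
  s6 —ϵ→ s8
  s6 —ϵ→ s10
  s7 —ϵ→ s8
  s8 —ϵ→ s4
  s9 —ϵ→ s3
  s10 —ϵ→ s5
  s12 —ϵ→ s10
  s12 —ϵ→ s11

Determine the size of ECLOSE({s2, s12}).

7

Start with {s2, s12}.
From s2 via ϵ: add s11.
From s12 via ϵ: add s10.
From s10 via ϵ: add s5.
From s5 via ϵ: add s0.
From s0 via ϵ: add s3.
ϵ-closure = {s0, s2, s3, s5, s10, s11, s12}, which has 7 states.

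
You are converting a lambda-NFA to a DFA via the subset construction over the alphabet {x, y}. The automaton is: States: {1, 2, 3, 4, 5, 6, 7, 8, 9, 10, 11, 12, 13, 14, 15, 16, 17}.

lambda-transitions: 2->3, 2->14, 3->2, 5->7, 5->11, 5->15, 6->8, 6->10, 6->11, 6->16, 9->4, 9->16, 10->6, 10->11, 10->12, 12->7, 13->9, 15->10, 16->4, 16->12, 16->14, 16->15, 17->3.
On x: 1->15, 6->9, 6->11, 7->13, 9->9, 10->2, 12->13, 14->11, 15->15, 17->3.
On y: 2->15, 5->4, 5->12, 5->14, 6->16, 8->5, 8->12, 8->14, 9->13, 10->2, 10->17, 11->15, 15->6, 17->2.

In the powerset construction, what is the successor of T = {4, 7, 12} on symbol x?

7 on x → {13}.
12 on x → {13}.
No x-transition from 4.
Union after reading x: {13}.
Now take the lambda-closure:
From 13 via lambda: add 9.
From 9 via lambda: add 4, 16.
From 16 via lambda: add 12, 14, 15.
From 12 via lambda: add 7.
From 15 via lambda: add 10.
From 10 via lambda: add 6, 11.
From 6 via lambda: add 8.
No new states can be added; the closed set is {4, 6, 7, 8, 9, 10, 11, 12, 13, 14, 15, 16}.

{4, 6, 7, 8, 9, 10, 11, 12, 13, 14, 15, 16}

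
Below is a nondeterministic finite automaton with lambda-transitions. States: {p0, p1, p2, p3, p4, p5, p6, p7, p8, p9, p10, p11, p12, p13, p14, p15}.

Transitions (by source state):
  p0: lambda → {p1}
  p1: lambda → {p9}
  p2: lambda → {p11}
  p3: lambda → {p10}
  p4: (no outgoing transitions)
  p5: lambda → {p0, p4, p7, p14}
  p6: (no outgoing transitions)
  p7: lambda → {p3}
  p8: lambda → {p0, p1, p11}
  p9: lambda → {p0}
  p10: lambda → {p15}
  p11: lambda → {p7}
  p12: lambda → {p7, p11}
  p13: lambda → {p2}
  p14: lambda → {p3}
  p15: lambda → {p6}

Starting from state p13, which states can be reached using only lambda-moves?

{p2, p3, p6, p7, p10, p11, p13, p15}

Start with {p13}.
From p13 via lambda: add p2.
From p2 via lambda: add p11.
From p11 via lambda: add p7.
From p7 via lambda: add p3.
From p3 via lambda: add p10.
From p10 via lambda: add p15.
From p15 via lambda: add p6.
No new states can be added; the closed set is {p2, p3, p6, p7, p10, p11, p13, p15}.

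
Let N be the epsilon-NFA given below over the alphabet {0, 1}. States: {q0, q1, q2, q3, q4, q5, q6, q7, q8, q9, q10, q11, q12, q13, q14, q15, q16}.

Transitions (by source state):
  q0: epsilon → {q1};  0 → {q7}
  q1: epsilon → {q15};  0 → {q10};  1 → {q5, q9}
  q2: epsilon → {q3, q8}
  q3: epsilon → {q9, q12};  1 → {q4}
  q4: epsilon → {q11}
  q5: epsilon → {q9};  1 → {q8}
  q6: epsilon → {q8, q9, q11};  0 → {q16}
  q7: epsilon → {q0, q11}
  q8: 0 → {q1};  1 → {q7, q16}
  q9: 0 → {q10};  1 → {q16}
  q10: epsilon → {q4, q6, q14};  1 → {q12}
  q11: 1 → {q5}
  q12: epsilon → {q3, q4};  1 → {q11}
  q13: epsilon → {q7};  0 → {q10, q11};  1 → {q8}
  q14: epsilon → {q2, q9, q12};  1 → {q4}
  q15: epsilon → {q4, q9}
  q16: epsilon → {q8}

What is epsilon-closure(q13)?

{q0, q1, q4, q7, q9, q11, q13, q15}

Start with {q13}.
From q13 via epsilon: add q7.
From q7 via epsilon: add q0, q11.
From q0 via epsilon: add q1.
From q1 via epsilon: add q15.
From q15 via epsilon: add q4, q9.
No new states can be added; the closed set is {q0, q1, q4, q7, q9, q11, q13, q15}.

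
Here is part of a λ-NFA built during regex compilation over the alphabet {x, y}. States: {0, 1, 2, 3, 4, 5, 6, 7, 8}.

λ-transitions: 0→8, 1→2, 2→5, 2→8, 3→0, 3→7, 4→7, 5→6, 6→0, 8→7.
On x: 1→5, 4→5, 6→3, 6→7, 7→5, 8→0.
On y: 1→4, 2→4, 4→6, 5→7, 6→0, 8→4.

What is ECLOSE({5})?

Start with {5}.
From 5 via λ: add 6.
From 6 via λ: add 0.
From 0 via λ: add 8.
From 8 via λ: add 7.
No new states can be added; the closed set is {0, 5, 6, 7, 8}.

{0, 5, 6, 7, 8}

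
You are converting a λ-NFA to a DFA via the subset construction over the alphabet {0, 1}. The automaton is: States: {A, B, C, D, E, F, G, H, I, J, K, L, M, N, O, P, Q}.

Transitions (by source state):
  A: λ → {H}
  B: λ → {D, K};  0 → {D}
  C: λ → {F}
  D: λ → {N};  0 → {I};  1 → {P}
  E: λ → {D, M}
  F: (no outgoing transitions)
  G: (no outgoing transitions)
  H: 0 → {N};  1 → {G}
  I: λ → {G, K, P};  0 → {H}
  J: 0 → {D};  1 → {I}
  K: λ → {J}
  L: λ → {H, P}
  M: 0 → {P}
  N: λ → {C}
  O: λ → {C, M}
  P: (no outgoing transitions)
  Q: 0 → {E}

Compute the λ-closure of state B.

{B, C, D, F, J, K, N}

Start with {B}.
From B via λ: add D, K.
From D via λ: add N.
From K via λ: add J.
From N via λ: add C.
From C via λ: add F.
No new states can be added; the closed set is {B, C, D, F, J, K, N}.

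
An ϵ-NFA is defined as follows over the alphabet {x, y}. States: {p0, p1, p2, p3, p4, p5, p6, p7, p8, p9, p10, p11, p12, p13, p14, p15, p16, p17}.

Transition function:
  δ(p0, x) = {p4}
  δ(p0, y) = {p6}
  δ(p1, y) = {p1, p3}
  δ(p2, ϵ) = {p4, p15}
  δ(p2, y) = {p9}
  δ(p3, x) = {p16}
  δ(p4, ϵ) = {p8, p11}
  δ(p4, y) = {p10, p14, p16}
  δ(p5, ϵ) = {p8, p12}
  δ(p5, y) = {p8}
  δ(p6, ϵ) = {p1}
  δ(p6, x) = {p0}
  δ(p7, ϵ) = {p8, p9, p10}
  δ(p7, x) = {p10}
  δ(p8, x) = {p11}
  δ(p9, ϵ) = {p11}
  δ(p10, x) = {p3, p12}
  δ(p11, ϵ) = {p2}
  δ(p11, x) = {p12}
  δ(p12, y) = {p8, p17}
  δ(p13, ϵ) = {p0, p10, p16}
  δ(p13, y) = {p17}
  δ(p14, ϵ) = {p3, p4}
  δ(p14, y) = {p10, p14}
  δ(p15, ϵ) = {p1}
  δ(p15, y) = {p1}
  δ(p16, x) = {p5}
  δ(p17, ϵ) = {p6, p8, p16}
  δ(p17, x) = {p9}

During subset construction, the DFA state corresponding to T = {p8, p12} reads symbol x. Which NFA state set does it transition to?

{p1, p2, p4, p8, p11, p15}

p8 on x → {p11}.
No x-transition from p12.
Union after reading x: {p11}.
Now take the ϵ-closure:
From p11 via ϵ: add p2.
From p2 via ϵ: add p4, p15.
From p4 via ϵ: add p8.
From p15 via ϵ: add p1.
No new states can be added; the closed set is {p1, p2, p4, p8, p11, p15}.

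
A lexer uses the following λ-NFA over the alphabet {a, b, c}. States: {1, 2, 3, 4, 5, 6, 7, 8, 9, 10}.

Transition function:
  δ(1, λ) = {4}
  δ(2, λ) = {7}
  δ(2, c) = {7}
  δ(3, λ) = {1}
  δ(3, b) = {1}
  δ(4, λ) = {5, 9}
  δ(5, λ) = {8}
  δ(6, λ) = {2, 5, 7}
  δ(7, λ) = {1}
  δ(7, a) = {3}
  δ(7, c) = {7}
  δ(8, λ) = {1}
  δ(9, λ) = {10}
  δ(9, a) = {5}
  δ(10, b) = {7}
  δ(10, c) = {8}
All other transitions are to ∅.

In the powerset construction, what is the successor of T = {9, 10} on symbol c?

{1, 4, 5, 8, 9, 10}

10 on c → {8}.
No c-transition from 9.
Union after reading c: {8}.
Now take the λ-closure:
From 8 via λ: add 1.
From 1 via λ: add 4.
From 4 via λ: add 5, 9.
From 9 via λ: add 10.
No new states can be added; the closed set is {1, 4, 5, 8, 9, 10}.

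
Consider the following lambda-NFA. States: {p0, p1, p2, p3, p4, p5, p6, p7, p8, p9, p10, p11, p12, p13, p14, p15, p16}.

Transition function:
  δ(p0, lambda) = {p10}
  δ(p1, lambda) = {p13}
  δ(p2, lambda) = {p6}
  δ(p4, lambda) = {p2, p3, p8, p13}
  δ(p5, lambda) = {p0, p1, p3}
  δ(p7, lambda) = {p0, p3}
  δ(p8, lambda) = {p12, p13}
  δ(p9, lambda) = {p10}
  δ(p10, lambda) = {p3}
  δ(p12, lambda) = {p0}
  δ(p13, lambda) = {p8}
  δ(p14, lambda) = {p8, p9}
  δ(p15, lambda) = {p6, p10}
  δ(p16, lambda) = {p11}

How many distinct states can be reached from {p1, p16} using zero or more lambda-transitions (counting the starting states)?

Start with {p1, p16}.
From p1 via lambda: add p13.
From p16 via lambda: add p11.
From p13 via lambda: add p8.
From p8 via lambda: add p12.
From p12 via lambda: add p0.
From p0 via lambda: add p10.
From p10 via lambda: add p3.
lambda-closure = {p0, p1, p3, p8, p10, p11, p12, p13, p16}, which has 9 states.

9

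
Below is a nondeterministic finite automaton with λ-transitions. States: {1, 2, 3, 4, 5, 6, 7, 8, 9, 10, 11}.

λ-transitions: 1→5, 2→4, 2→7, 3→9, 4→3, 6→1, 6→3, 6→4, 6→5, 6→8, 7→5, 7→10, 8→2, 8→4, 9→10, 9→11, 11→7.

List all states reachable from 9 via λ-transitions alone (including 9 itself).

Start with {9}.
From 9 via λ: add 10, 11.
From 11 via λ: add 7.
From 7 via λ: add 5.
No new states can be added; the closed set is {5, 7, 9, 10, 11}.

{5, 7, 9, 10, 11}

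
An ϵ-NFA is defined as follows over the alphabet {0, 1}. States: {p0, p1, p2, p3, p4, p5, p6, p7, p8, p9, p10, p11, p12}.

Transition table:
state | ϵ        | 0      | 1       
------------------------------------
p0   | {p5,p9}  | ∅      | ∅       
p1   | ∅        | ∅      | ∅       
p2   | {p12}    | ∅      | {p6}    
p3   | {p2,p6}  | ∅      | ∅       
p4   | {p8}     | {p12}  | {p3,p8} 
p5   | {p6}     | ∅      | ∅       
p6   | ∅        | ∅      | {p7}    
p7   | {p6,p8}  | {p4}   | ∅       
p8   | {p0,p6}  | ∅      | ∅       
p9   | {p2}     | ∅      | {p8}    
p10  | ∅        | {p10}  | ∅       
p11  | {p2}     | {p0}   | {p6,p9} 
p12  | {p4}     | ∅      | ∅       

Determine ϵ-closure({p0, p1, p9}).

Start with {p0, p1, p9}.
From p0 via ϵ: add p5.
From p9 via ϵ: add p2.
From p2 via ϵ: add p12.
From p5 via ϵ: add p6.
From p12 via ϵ: add p4.
From p4 via ϵ: add p8.
No new states can be added; the closed set is {p0, p1, p2, p4, p5, p6, p8, p9, p12}.

{p0, p1, p2, p4, p5, p6, p8, p9, p12}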